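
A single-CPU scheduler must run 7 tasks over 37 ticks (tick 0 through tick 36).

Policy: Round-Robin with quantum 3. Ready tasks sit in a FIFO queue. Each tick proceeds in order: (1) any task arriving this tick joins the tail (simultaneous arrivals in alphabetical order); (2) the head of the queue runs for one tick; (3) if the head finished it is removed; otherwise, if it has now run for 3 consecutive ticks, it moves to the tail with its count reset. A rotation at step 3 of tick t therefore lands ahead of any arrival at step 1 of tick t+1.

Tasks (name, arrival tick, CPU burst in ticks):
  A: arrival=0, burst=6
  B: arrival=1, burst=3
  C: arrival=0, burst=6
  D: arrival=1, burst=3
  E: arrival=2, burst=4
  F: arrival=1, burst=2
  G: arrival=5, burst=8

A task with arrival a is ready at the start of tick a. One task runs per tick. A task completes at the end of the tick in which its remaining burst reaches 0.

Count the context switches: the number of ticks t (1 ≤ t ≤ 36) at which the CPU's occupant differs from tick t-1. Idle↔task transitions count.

context switches = 11

t=0: queue=[A,C] q_used=0 → run A
t=1: queue=[A,C,B,D,F] q_used=1 → run A
t=2: queue=[A,C,B,D,F,E] q_used=2 → run A
t=3: queue=[C,B,D,F,E,A] q_used=0 → run C
t=4: queue=[C,B,D,F,E,A] q_used=1 → run C
t=5: queue=[C,B,D,F,E,A,G] q_used=2 → run C
t=6: queue=[B,D,F,E,A,G,C] q_used=0 → run B
t=7: queue=[B,D,F,E,A,G,C] q_used=1 → run B
t=8: queue=[B,D,F,E,A,G,C] q_used=2 → run B
t=9: queue=[D,F,E,A,G,C] q_used=0 → run D
t=10: queue=[D,F,E,A,G,C] q_used=1 → run D
t=11: queue=[D,F,E,A,G,C] q_used=2 → run D
t=12: queue=[F,E,A,G,C] q_used=0 → run F
t=13: queue=[F,E,A,G,C] q_used=1 → run F
t=14: queue=[E,A,G,C] q_used=0 → run E
t=15: queue=[E,A,G,C] q_used=1 → run E
t=16: queue=[E,A,G,C] q_used=2 → run E
t=17: queue=[A,G,C,E] q_used=0 → run A
t=18: queue=[A,G,C,E] q_used=1 → run A
t=19: queue=[A,G,C,E] q_used=2 → run A
t=20: queue=[G,C,E] q_used=0 → run G
t=21: queue=[G,C,E] q_used=1 → run G
t=22: queue=[G,C,E] q_used=2 → run G
t=23: queue=[C,E,G] q_used=0 → run C
t=24: queue=[C,E,G] q_used=1 → run C
t=25: queue=[C,E,G] q_used=2 → run C
t=26: queue=[E,G] q_used=0 → run E
t=27: queue=[G] q_used=0 → run G
t=28: queue=[G] q_used=1 → run G
t=29: queue=[G] q_used=2 → run G
t=30: queue=[G] q_used=0 → run G
t=31: queue=[G] q_used=1 → run G
t=32: (idle)
t=33: (idle)
t=34: (idle)
t=35: (idle)
t=36: (idle)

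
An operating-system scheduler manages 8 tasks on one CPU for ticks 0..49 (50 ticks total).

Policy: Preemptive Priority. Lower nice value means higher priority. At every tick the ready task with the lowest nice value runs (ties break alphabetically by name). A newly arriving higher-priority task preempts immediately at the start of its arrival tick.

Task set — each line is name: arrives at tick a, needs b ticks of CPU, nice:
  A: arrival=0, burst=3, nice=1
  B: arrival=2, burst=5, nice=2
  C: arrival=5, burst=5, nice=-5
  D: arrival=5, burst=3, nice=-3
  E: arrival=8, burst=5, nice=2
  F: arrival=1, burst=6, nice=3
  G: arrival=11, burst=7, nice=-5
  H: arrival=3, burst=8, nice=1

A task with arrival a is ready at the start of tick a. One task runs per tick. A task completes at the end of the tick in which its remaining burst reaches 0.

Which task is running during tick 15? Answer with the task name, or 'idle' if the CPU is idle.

running at tick 15 = G

t=0: ready={A} → run A
t=1: ready={A,F} → run A
t=2: ready={A,B,F} → run A
t=3: ready={B,F,H} → run H
t=4: ready={B,F,H} → run H
t=5: ready={B,C,D,F,H} → run C
t=6: ready={B,C,D,F,H} → run C
t=7: ready={B,C,D,F,H} → run C
t=8: ready={B,C,D,E,F,H} → run C
t=9: ready={B,C,D,E,F,H} → run C
t=10: ready={B,D,E,F,H} → run D
t=11: ready={B,D,E,F,G,H} → run G
t=12: ready={B,D,E,F,G,H} → run G
t=13: ready={B,D,E,F,G,H} → run G
t=14: ready={B,D,E,F,G,H} → run G
t=15: ready={B,D,E,F,G,H} → run G
t=16: ready={B,D,E,F,G,H} → run G
t=17: ready={B,D,E,F,G,H} → run G
t=18: ready={B,D,E,F,H} → run D
t=19: ready={B,D,E,F,H} → run D
t=20: ready={B,E,F,H} → run H
t=21: ready={B,E,F,H} → run H
t=22: ready={B,E,F,H} → run H
t=23: ready={B,E,F,H} → run H
t=24: ready={B,E,F,H} → run H
t=25: ready={B,E,F,H} → run H
t=26: ready={B,E,F} → run B
t=27: ready={B,E,F} → run B
t=28: ready={B,E,F} → run B
t=29: ready={B,E,F} → run B
t=30: ready={B,E,F} → run B
t=31: ready={E,F} → run E
t=32: ready={E,F} → run E
t=33: ready={E,F} → run E
t=34: ready={E,F} → run E
t=35: ready={E,F} → run E
t=36: ready={F} → run F
t=37: ready={F} → run F
t=38: ready={F} → run F
t=39: ready={F} → run F
t=40: ready={F} → run F
t=41: ready={F} → run F
t=42: (idle)
t=43: (idle)
t=44: (idle)
t=45: (idle)
t=46: (idle)
t=47: (idle)
t=48: (idle)
t=49: (idle)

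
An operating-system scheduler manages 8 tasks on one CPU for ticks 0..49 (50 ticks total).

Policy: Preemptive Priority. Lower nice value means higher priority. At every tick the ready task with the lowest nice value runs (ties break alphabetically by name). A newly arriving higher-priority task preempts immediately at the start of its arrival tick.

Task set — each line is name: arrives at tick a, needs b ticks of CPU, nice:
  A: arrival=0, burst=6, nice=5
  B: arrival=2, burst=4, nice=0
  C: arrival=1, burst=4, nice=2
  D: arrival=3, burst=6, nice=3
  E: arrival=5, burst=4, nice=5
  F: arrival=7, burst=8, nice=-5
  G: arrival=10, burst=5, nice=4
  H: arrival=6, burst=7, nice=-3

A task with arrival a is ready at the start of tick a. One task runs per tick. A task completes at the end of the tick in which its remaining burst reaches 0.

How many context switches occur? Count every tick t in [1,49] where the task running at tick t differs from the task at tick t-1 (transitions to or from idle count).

t=0: ready={A} → run A
t=1: ready={A,C} → run C
t=2: ready={A,B,C} → run B
t=3: ready={A,B,C,D} → run B
t=4: ready={A,B,C,D} → run B
t=5: ready={A,B,C,D,E} → run B
t=6: ready={A,C,D,E,H} → run H
t=7: ready={A,C,D,E,F,H} → run F
t=8: ready={A,C,D,E,F,H} → run F
t=9: ready={A,C,D,E,F,H} → run F
t=10: ready={A,C,D,E,F,G,H} → run F
t=11: ready={A,C,D,E,F,G,H} → run F
t=12: ready={A,C,D,E,F,G,H} → run F
t=13: ready={A,C,D,E,F,G,H} → run F
t=14: ready={A,C,D,E,F,G,H} → run F
t=15: ready={A,C,D,E,G,H} → run H
t=16: ready={A,C,D,E,G,H} → run H
t=17: ready={A,C,D,E,G,H} → run H
t=18: ready={A,C,D,E,G,H} → run H
t=19: ready={A,C,D,E,G,H} → run H
t=20: ready={A,C,D,E,G,H} → run H
t=21: ready={A,C,D,E,G} → run C
t=22: ready={A,C,D,E,G} → run C
t=23: ready={A,C,D,E,G} → run C
t=24: ready={A,D,E,G} → run D
t=25: ready={A,D,E,G} → run D
t=26: ready={A,D,E,G} → run D
t=27: ready={A,D,E,G} → run D
t=28: ready={A,D,E,G} → run D
t=29: ready={A,D,E,G} → run D
t=30: ready={A,E,G} → run G
t=31: ready={A,E,G} → run G
t=32: ready={A,E,G} → run G
t=33: ready={A,E,G} → run G
t=34: ready={A,E,G} → run G
t=35: ready={A,E} → run A
t=36: ready={A,E} → run A
t=37: ready={A,E} → run A
t=38: ready={A,E} → run A
t=39: ready={A,E} → run A
t=40: ready={E} → run E
t=41: ready={E} → run E
t=42: ready={E} → run E
t=43: ready={E} → run E
t=44: (idle)
t=45: (idle)
t=46: (idle)
t=47: (idle)
t=48: (idle)
t=49: (idle)

context switches = 11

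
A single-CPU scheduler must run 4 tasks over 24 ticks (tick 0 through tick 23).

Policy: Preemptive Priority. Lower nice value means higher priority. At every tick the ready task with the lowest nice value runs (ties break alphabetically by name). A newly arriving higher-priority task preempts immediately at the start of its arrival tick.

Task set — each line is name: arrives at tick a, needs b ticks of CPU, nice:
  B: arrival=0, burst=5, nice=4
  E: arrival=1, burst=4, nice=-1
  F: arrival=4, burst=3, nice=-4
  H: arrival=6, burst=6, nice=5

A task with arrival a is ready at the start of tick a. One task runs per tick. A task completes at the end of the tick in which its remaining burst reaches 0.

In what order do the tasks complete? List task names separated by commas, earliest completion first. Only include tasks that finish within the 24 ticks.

t=0: ready={B} → run B
t=1: ready={B,E} → run E
t=2: ready={B,E} → run E
t=3: ready={B,E} → run E
t=4: ready={B,E,F} → run F
t=5: ready={B,E,F} → run F
t=6: ready={B,E,F,H} → run F
t=7: ready={B,E,H} → run E
t=8: ready={B,H} → run B
t=9: ready={B,H} → run B
t=10: ready={B,H} → run B
t=11: ready={B,H} → run B
t=12: ready={H} → run H
t=13: ready={H} → run H
t=14: ready={H} → run H
t=15: ready={H} → run H
t=16: ready={H} → run H
t=17: ready={H} → run H
t=18: (idle)
t=19: (idle)
t=20: (idle)
t=21: (idle)
t=22: (idle)
t=23: (idle)

completion order = F, E, B, H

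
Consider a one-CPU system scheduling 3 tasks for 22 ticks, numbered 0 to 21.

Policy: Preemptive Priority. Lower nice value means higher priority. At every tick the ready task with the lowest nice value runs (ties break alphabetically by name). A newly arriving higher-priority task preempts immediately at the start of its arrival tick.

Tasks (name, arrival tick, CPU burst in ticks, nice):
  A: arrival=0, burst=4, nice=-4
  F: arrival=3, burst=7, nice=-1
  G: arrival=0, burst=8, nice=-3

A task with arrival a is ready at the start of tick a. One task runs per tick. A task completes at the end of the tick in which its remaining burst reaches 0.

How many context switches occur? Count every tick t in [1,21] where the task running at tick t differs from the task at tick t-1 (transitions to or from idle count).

context switches = 3

t=0: ready={A,G} → run A
t=1: ready={A,G} → run A
t=2: ready={A,G} → run A
t=3: ready={A,F,G} → run A
t=4: ready={F,G} → run G
t=5: ready={F,G} → run G
t=6: ready={F,G} → run G
t=7: ready={F,G} → run G
t=8: ready={F,G} → run G
t=9: ready={F,G} → run G
t=10: ready={F,G} → run G
t=11: ready={F,G} → run G
t=12: ready={F} → run F
t=13: ready={F} → run F
t=14: ready={F} → run F
t=15: ready={F} → run F
t=16: ready={F} → run F
t=17: ready={F} → run F
t=18: ready={F} → run F
t=19: (idle)
t=20: (idle)
t=21: (idle)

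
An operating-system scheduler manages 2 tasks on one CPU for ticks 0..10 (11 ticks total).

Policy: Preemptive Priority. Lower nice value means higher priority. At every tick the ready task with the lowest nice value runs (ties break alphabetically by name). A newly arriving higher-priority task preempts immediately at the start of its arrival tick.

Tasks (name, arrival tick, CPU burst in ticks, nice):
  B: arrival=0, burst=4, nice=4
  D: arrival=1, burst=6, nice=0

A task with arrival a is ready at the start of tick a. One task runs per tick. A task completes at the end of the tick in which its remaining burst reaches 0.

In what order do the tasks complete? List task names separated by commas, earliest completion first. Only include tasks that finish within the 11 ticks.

t=0: ready={B} → run B
t=1: ready={B,D} → run D
t=2: ready={B,D} → run D
t=3: ready={B,D} → run D
t=4: ready={B,D} → run D
t=5: ready={B,D} → run D
t=6: ready={B,D} → run D
t=7: ready={B} → run B
t=8: ready={B} → run B
t=9: ready={B} → run B
t=10: (idle)

completion order = D, B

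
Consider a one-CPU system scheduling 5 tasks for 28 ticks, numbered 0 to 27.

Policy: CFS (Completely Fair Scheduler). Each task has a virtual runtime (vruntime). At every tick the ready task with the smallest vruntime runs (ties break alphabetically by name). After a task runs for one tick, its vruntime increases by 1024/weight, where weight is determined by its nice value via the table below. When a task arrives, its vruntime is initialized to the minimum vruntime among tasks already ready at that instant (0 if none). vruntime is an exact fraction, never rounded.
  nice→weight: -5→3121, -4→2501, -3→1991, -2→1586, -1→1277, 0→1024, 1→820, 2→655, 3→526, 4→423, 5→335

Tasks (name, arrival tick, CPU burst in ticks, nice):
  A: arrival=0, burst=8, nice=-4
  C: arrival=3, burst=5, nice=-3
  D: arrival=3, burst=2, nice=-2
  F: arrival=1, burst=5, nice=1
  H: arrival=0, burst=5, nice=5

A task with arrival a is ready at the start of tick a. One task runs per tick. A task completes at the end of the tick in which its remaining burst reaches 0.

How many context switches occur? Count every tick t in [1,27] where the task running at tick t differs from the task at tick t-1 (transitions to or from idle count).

t=0: vr[A=0 H=0] → run A
t=1: vr[A=1024/2501 F=0 H=0] → run F
t=2: vr[A=1024/2501 F=256/205 H=0] → run H
t=3: vr[A=1024/2501 C=1024/2501 D=1024/2501 F=256/205 H=1024/335] → run A
t=4: vr[A=2048/2501 C=1024/2501 D=1024/2501 F=256/205 H=1024/335] → run C
t=5: vr[A=2048/2501 C=4599808/4979491 D=1024/2501 F=256/205 H=1024/335] → run D
t=6: vr[A=2048/2501 C=4599808/4979491 D=34304/32513 F=256/205 H=1024/335] → run A
t=7: vr[A=3072/2501 C=4599808/4979491 D=34304/32513 F=256/205 H=1024/335] → run C
t=8: vr[A=3072/2501 C=7160832/4979491 D=34304/32513 F=256/205 H=1024/335] → run D
t=9: vr[A=3072/2501 C=7160832/4979491 F=256/205 H=1024/335] → run A
t=10: vr[A=4096/2501 C=7160832/4979491 F=256/205 H=1024/335] → run F
t=11: vr[A=4096/2501 C=7160832/4979491 F=512/205 H=1024/335] → run C
t=12: vr[A=4096/2501 C=9721856/4979491 F=512/205 H=1024/335] → run A
t=13: vr[A=5120/2501 C=9721856/4979491 F=512/205 H=1024/335] → run C
t=14: vr[A=5120/2501 C=12282880/4979491 F=512/205 H=1024/335] → run A
t=15: vr[A=6144/2501 C=12282880/4979491 F=512/205 H=1024/335] → run A
t=16: vr[A=7168/2501 C=12282880/4979491 F=512/205 H=1024/335] → run C
t=17: vr[A=7168/2501 F=512/205 H=1024/335] → run F
t=18: vr[A=7168/2501 F=768/205 H=1024/335] → run A
t=19: vr[F=768/205 H=1024/335] → run H
t=20: vr[F=768/205 H=2048/335] → run F
t=21: vr[F=1024/205 H=2048/335] → run F
t=22: vr[H=2048/335] → run H
t=23: vr[H=3072/335] → run H
t=24: vr[H=4096/335] → run H
t=25: (idle)
t=26: (idle)
t=27: (idle)

context switches = 21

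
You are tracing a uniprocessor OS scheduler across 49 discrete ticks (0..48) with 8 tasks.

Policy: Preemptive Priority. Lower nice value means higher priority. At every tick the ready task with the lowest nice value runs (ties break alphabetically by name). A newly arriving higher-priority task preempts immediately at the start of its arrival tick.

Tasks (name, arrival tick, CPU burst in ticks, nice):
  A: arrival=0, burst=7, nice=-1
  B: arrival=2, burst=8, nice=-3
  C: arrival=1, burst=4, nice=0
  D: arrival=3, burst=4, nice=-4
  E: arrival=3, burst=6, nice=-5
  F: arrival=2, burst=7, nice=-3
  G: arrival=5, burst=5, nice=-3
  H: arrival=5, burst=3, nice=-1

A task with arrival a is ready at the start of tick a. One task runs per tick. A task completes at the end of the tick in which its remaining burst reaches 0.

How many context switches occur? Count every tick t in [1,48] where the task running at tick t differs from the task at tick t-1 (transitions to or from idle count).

context switches = 10

t=0: ready={A} → run A
t=1: ready={A,C} → run A
t=2: ready={A,B,C,F} → run B
t=3: ready={A,B,C,D,E,F} → run E
t=4: ready={A,B,C,D,E,F} → run E
t=5: ready={A,B,C,D,E,F,G,H} → run E
t=6: ready={A,B,C,D,E,F,G,H} → run E
t=7: ready={A,B,C,D,E,F,G,H} → run E
t=8: ready={A,B,C,D,E,F,G,H} → run E
t=9: ready={A,B,C,D,F,G,H} → run D
t=10: ready={A,B,C,D,F,G,H} → run D
t=11: ready={A,B,C,D,F,G,H} → run D
t=12: ready={A,B,C,D,F,G,H} → run D
t=13: ready={A,B,C,F,G,H} → run B
t=14: ready={A,B,C,F,G,H} → run B
t=15: ready={A,B,C,F,G,H} → run B
t=16: ready={A,B,C,F,G,H} → run B
t=17: ready={A,B,C,F,G,H} → run B
t=18: ready={A,B,C,F,G,H} → run B
t=19: ready={A,B,C,F,G,H} → run B
t=20: ready={A,C,F,G,H} → run F
t=21: ready={A,C,F,G,H} → run F
t=22: ready={A,C,F,G,H} → run F
t=23: ready={A,C,F,G,H} → run F
t=24: ready={A,C,F,G,H} → run F
t=25: ready={A,C,F,G,H} → run F
t=26: ready={A,C,F,G,H} → run F
t=27: ready={A,C,G,H} → run G
t=28: ready={A,C,G,H} → run G
t=29: ready={A,C,G,H} → run G
t=30: ready={A,C,G,H} → run G
t=31: ready={A,C,G,H} → run G
t=32: ready={A,C,H} → run A
t=33: ready={A,C,H} → run A
t=34: ready={A,C,H} → run A
t=35: ready={A,C,H} → run A
t=36: ready={A,C,H} → run A
t=37: ready={C,H} → run H
t=38: ready={C,H} → run H
t=39: ready={C,H} → run H
t=40: ready={C} → run C
t=41: ready={C} → run C
t=42: ready={C} → run C
t=43: ready={C} → run C
t=44: (idle)
t=45: (idle)
t=46: (idle)
t=47: (idle)
t=48: (idle)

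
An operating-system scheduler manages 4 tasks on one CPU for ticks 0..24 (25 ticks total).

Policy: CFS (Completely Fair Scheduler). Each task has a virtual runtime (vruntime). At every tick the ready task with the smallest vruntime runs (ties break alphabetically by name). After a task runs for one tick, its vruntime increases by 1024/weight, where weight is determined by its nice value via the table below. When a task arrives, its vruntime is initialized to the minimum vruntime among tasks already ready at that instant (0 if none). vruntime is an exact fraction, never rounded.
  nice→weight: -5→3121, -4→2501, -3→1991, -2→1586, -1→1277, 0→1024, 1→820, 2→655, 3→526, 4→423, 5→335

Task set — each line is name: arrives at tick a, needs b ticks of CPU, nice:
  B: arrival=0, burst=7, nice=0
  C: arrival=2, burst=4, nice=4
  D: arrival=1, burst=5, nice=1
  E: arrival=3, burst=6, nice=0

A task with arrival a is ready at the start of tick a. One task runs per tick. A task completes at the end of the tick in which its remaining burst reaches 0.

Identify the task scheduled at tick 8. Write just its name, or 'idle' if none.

running at tick 8 = B

t=0: vr[B=0] → run B
t=1: vr[B=1 D=1] → run B
t=2: vr[B=2 C=1 D=1] → run C
t=3: vr[B=2 C=1447/423 D=1 E=1] → run D
t=4: vr[B=2 C=1447/423 D=461/205 E=1] → run E
t=5: vr[B=2 C=1447/423 D=461/205 E=2] → run B
t=6: vr[B=3 C=1447/423 D=461/205 E=2] → run E
t=7: vr[B=3 C=1447/423 D=461/205 E=3] → run D
t=8: vr[B=3 C=1447/423 D=717/205 E=3] → run B
t=9: vr[B=4 C=1447/423 D=717/205 E=3] → run E
t=10: vr[B=4 C=1447/423 D=717/205 E=4] → run C
t=11: vr[B=4 C=2471/423 D=717/205 E=4] → run D
t=12: vr[B=4 C=2471/423 D=973/205 E=4] → run B
t=13: vr[B=5 C=2471/423 D=973/205 E=4] → run E
t=14: vr[B=5 C=2471/423 D=973/205 E=5] → run D
t=15: vr[B=5 C=2471/423 D=1229/205 E=5] → run B
t=16: vr[B=6 C=2471/423 D=1229/205 E=5] → run E
t=17: vr[B=6 C=2471/423 D=1229/205 E=6] → run C
t=18: vr[B=6 C=1165/141 D=1229/205 E=6] → run D
t=19: vr[B=6 C=1165/141 E=6] → run B
t=20: vr[C=1165/141 E=6] → run E
t=21: vr[C=1165/141] → run C
t=22: (idle)
t=23: (idle)
t=24: (idle)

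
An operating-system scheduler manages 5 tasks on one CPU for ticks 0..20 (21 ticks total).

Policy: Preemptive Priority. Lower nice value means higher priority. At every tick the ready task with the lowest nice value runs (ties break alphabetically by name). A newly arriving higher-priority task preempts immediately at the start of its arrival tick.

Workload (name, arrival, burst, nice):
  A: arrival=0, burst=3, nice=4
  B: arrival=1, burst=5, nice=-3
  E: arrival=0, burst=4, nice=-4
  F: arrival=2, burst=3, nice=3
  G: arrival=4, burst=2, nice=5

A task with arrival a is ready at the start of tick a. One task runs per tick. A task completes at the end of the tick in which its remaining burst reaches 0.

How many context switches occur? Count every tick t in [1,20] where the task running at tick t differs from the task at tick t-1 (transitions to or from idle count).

context switches = 5

t=0: ready={A,E} → run E
t=1: ready={A,B,E} → run E
t=2: ready={A,B,E,F} → run E
t=3: ready={A,B,E,F} → run E
t=4: ready={A,B,F,G} → run B
t=5: ready={A,B,F,G} → run B
t=6: ready={A,B,F,G} → run B
t=7: ready={A,B,F,G} → run B
t=8: ready={A,B,F,G} → run B
t=9: ready={A,F,G} → run F
t=10: ready={A,F,G} → run F
t=11: ready={A,F,G} → run F
t=12: ready={A,G} → run A
t=13: ready={A,G} → run A
t=14: ready={A,G} → run A
t=15: ready={G} → run G
t=16: ready={G} → run G
t=17: (idle)
t=18: (idle)
t=19: (idle)
t=20: (idle)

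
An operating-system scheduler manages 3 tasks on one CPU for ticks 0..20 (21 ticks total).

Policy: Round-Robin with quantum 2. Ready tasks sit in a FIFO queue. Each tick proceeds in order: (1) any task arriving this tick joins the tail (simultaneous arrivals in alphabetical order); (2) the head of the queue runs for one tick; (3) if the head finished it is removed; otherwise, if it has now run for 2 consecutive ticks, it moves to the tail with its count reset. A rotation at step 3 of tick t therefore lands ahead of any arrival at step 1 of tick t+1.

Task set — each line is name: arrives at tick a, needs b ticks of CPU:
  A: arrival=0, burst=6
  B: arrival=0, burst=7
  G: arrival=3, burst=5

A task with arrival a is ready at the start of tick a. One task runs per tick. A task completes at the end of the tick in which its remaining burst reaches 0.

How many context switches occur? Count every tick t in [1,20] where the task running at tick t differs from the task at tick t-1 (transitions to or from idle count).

t=0: queue=[A,B] q_used=0 → run A
t=1: queue=[A,B] q_used=1 → run A
t=2: queue=[B,A] q_used=0 → run B
t=3: queue=[B,A,G] q_used=1 → run B
t=4: queue=[A,G,B] q_used=0 → run A
t=5: queue=[A,G,B] q_used=1 → run A
t=6: queue=[G,B,A] q_used=0 → run G
t=7: queue=[G,B,A] q_used=1 → run G
t=8: queue=[B,A,G] q_used=0 → run B
t=9: queue=[B,A,G] q_used=1 → run B
t=10: queue=[A,G,B] q_used=0 → run A
t=11: queue=[A,G,B] q_used=1 → run A
t=12: queue=[G,B] q_used=0 → run G
t=13: queue=[G,B] q_used=1 → run G
t=14: queue=[B,G] q_used=0 → run B
t=15: queue=[B,G] q_used=1 → run B
t=16: queue=[G,B] q_used=0 → run G
t=17: queue=[B] q_used=0 → run B
t=18: (idle)
t=19: (idle)
t=20: (idle)

context switches = 10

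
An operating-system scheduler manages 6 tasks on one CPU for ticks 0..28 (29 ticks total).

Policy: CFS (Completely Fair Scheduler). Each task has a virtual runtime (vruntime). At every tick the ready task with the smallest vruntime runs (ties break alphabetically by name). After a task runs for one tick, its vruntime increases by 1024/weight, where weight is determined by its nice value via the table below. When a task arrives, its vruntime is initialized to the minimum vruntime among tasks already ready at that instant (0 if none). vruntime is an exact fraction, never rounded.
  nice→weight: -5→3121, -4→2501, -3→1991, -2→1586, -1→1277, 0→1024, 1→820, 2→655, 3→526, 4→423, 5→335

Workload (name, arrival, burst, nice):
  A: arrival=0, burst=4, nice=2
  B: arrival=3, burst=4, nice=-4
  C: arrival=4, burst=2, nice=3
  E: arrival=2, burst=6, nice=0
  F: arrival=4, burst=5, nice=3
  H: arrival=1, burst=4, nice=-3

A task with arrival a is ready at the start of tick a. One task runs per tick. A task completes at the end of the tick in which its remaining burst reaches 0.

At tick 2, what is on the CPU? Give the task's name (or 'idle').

t=0: vr[A=0] → run A
t=1: vr[A=1024/655 H=1024/655] → run A
t=2: vr[A=2048/655 E=1024/655 H=1024/655] → run E
t=3: vr[A=2048/655 B=1024/655 E=1679/655 H=1024/655] → run B
t=4: vr[A=2048/655 B=3231744/1638155 C=1024/655 E=1679/655 F=1024/655 H=1024/655] → run C
t=5: vr[A=2048/655 B=3231744/1638155 C=604672/172265 E=1679/655 F=1024/655 H=1024/655] → run F
t=6: vr[A=2048/655 B=3231744/1638155 C=604672/172265 E=1679/655 F=604672/172265 H=1024/655] → run H
t=7: vr[A=2048/655 B=3231744/1638155 C=604672/172265 E=1679/655 F=604672/172265 H=2709504/1304105] → run B
t=8: vr[A=2048/655 B=3902464/1638155 C=604672/172265 E=1679/655 F=604672/172265 H=2709504/1304105] → run H
t=9: vr[A=2048/655 B=3902464/1638155 C=604672/172265 E=1679/655 F=604672/172265 H=3380224/1304105] → run B
t=10: vr[A=2048/655 B=4573184/1638155 C=604672/172265 E=1679/655 F=604672/172265 H=3380224/1304105] → run E
t=11: vr[A=2048/655 B=4573184/1638155 C=604672/172265 E=2334/655 F=604672/172265 H=3380224/1304105] → run H
t=12: vr[A=2048/655 B=4573184/1638155 C=604672/172265 E=2334/655 F=604672/172265 H=4050944/1304105] → run B
t=13: vr[A=2048/655 C=604672/172265 E=2334/655 F=604672/172265 H=4050944/1304105] → run H
t=14: vr[A=2048/655 C=604672/172265 E=2334/655 F=604672/172265] → run A
t=15: vr[A=3072/655 C=604672/172265 E=2334/655 F=604672/172265] → run C
t=16: vr[A=3072/655 E=2334/655 F=604672/172265] → run F
t=17: vr[A=3072/655 E=2334/655 F=940032/172265] → run E
t=18: vr[A=3072/655 E=2989/655 F=940032/172265] → run E
t=19: vr[A=3072/655 E=3644/655 F=940032/172265] → run A
t=20: vr[E=3644/655 F=940032/172265] → run F
t=21: vr[E=3644/655 F=1275392/172265] → run E
t=22: vr[E=4299/655 F=1275392/172265] → run E
t=23: vr[F=1275392/172265] → run F
t=24: vr[F=1610752/172265] → run F
t=25: (idle)
t=26: (idle)
t=27: (idle)
t=28: (idle)

running at tick 2 = E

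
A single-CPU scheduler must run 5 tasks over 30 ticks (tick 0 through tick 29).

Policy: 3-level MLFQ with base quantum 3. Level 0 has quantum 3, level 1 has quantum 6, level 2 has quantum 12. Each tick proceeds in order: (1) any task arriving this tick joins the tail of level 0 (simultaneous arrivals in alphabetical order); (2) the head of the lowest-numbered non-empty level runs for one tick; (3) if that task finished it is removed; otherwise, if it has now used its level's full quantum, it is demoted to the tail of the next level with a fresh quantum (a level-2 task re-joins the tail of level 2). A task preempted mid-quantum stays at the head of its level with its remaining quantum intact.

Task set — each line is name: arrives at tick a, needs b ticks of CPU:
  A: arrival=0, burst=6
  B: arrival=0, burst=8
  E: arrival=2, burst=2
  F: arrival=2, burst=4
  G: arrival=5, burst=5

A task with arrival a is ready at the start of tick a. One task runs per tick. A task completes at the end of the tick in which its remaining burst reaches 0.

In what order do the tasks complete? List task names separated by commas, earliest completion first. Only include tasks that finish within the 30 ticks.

completion order = E, A, B, F, G

t=0: L0/L1/L2 = AB/-/- → run A
t=1: L0/L1/L2 = AB/-/- → run A
t=2: L0/L1/L2 = ABEF/-/- → run A
t=3: L0/L1/L2 = BEF/A/- → run B
t=4: L0/L1/L2 = BEF/A/- → run B
t=5: L0/L1/L2 = BEFG/A/- → run B
t=6: L0/L1/L2 = EFG/AB/- → run E
t=7: L0/L1/L2 = EFG/AB/- → run E
t=8: L0/L1/L2 = FG/AB/- → run F
t=9: L0/L1/L2 = FG/AB/- → run F
t=10: L0/L1/L2 = FG/AB/- → run F
t=11: L0/L1/L2 = G/ABF/- → run G
t=12: L0/L1/L2 = G/ABF/- → run G
t=13: L0/L1/L2 = G/ABF/- → run G
t=14: L0/L1/L2 = -/ABFG/- → run A
t=15: L0/L1/L2 = -/ABFG/- → run A
t=16: L0/L1/L2 = -/ABFG/- → run A
t=17: L0/L1/L2 = -/BFG/- → run B
t=18: L0/L1/L2 = -/BFG/- → run B
t=19: L0/L1/L2 = -/BFG/- → run B
t=20: L0/L1/L2 = -/BFG/- → run B
t=21: L0/L1/L2 = -/BFG/- → run B
t=22: L0/L1/L2 = -/FG/- → run F
t=23: L0/L1/L2 = -/G/- → run G
t=24: L0/L1/L2 = -/G/- → run G
t=25: (idle)
t=26: (idle)
t=27: (idle)
t=28: (idle)
t=29: (idle)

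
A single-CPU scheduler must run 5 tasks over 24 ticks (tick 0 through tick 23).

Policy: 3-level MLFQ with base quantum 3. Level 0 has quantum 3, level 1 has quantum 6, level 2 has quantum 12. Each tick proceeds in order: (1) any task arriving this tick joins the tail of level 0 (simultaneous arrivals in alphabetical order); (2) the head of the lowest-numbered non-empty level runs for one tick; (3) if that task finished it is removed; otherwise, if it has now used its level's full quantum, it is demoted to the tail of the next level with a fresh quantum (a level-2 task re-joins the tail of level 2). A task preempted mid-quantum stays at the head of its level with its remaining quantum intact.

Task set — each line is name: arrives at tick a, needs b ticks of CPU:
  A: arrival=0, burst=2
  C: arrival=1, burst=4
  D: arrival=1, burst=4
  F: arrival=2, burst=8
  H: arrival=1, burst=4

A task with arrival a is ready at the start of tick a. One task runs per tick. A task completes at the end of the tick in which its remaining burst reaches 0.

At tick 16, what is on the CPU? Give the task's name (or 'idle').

t=0: L0/L1/L2 = A/-/- → run A
t=1: L0/L1/L2 = ACDH/-/- → run A
t=2: L0/L1/L2 = CDHF/-/- → run C
t=3: L0/L1/L2 = CDHF/-/- → run C
t=4: L0/L1/L2 = CDHF/-/- → run C
t=5: L0/L1/L2 = DHF/C/- → run D
t=6: L0/L1/L2 = DHF/C/- → run D
t=7: L0/L1/L2 = DHF/C/- → run D
t=8: L0/L1/L2 = HF/CD/- → run H
t=9: L0/L1/L2 = HF/CD/- → run H
t=10: L0/L1/L2 = HF/CD/- → run H
t=11: L0/L1/L2 = F/CDH/- → run F
t=12: L0/L1/L2 = F/CDH/- → run F
t=13: L0/L1/L2 = F/CDH/- → run F
t=14: L0/L1/L2 = -/CDHF/- → run C
t=15: L0/L1/L2 = -/DHF/- → run D
t=16: L0/L1/L2 = -/HF/- → run H
t=17: L0/L1/L2 = -/F/- → run F
t=18: L0/L1/L2 = -/F/- → run F
t=19: L0/L1/L2 = -/F/- → run F
t=20: L0/L1/L2 = -/F/- → run F
t=21: L0/L1/L2 = -/F/- → run F
t=22: (idle)
t=23: (idle)

running at tick 16 = H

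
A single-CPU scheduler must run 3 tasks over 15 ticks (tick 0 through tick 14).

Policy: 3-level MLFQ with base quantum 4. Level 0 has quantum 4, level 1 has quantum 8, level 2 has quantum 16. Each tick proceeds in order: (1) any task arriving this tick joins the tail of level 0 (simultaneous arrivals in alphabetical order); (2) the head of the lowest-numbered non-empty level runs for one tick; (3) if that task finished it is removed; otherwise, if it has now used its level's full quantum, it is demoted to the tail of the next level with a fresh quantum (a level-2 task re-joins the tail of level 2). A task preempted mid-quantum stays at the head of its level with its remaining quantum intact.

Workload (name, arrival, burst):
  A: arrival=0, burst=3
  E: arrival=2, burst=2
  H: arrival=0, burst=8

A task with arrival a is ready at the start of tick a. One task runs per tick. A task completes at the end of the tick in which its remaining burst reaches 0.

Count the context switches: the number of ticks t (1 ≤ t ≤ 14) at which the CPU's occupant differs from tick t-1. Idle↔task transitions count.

t=0: L0/L1/L2 = AH/-/- → run A
t=1: L0/L1/L2 = AH/-/- → run A
t=2: L0/L1/L2 = AHE/-/- → run A
t=3: L0/L1/L2 = HE/-/- → run H
t=4: L0/L1/L2 = HE/-/- → run H
t=5: L0/L1/L2 = HE/-/- → run H
t=6: L0/L1/L2 = HE/-/- → run H
t=7: L0/L1/L2 = E/H/- → run E
t=8: L0/L1/L2 = E/H/- → run E
t=9: L0/L1/L2 = -/H/- → run H
t=10: L0/L1/L2 = -/H/- → run H
t=11: L0/L1/L2 = -/H/- → run H
t=12: L0/L1/L2 = -/H/- → run H
t=13: (idle)
t=14: (idle)

context switches = 4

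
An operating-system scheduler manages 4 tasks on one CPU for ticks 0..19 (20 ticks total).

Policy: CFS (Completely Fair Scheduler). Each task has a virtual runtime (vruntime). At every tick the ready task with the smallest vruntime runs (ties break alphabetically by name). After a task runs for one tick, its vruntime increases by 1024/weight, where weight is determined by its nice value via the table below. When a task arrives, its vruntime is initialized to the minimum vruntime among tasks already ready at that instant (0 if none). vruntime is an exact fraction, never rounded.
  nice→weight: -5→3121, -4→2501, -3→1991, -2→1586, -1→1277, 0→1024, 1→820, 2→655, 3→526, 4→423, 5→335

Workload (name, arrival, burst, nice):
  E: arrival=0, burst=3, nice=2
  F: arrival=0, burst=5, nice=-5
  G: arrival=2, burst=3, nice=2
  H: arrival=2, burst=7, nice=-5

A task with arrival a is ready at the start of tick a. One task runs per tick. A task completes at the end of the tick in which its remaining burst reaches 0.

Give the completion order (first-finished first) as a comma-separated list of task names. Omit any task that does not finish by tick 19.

completion order = F, H, E, G

t=0: vr[E=0 F=0] → run E
t=1: vr[E=1024/655 F=0] → run F
t=2: vr[E=1024/655 F=1024/3121 G=1024/3121 H=1024/3121] → run F
t=3: vr[E=1024/655 F=2048/3121 G=1024/3121 H=1024/3121] → run G
t=4: vr[E=1024/655 F=2048/3121 G=3866624/2044255 H=1024/3121] → run H
t=5: vr[E=1024/655 F=2048/3121 G=3866624/2044255 H=2048/3121] → run F
t=6: vr[E=1024/655 F=3072/3121 G=3866624/2044255 H=2048/3121] → run H
t=7: vr[E=1024/655 F=3072/3121 G=3866624/2044255 H=3072/3121] → run F
t=8: vr[E=1024/655 F=4096/3121 G=3866624/2044255 H=3072/3121] → run H
t=9: vr[E=1024/655 F=4096/3121 G=3866624/2044255 H=4096/3121] → run F
t=10: vr[E=1024/655 G=3866624/2044255 H=4096/3121] → run H
t=11: vr[E=1024/655 G=3866624/2044255 H=5120/3121] → run E
t=12: vr[E=2048/655 G=3866624/2044255 H=5120/3121] → run H
t=13: vr[E=2048/655 G=3866624/2044255 H=6144/3121] → run G
t=14: vr[E=2048/655 G=7062528/2044255 H=6144/3121] → run H
t=15: vr[E=2048/655 G=7062528/2044255 H=7168/3121] → run H
t=16: vr[E=2048/655 G=7062528/2044255] → run E
t=17: vr[G=7062528/2044255] → run G
t=18: (idle)
t=19: (idle)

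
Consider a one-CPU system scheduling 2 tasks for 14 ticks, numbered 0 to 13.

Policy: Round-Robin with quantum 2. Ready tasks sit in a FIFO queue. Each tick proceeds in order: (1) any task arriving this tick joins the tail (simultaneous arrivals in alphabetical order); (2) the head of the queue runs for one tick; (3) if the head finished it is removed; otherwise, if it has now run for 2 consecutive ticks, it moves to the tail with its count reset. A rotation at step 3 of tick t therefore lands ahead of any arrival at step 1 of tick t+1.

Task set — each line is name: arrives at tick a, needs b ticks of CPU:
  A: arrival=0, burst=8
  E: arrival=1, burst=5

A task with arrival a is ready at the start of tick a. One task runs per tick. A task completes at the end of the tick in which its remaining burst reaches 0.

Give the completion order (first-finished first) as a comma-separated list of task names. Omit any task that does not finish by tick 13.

t=0: queue=[A] q_used=0 → run A
t=1: queue=[A,E] q_used=1 → run A
t=2: queue=[E,A] q_used=0 → run E
t=3: queue=[E,A] q_used=1 → run E
t=4: queue=[A,E] q_used=0 → run A
t=5: queue=[A,E] q_used=1 → run A
t=6: queue=[E,A] q_used=0 → run E
t=7: queue=[E,A] q_used=1 → run E
t=8: queue=[A,E] q_used=0 → run A
t=9: queue=[A,E] q_used=1 → run A
t=10: queue=[E,A] q_used=0 → run E
t=11: queue=[A] q_used=0 → run A
t=12: queue=[A] q_used=1 → run A
t=13: (idle)

completion order = E, A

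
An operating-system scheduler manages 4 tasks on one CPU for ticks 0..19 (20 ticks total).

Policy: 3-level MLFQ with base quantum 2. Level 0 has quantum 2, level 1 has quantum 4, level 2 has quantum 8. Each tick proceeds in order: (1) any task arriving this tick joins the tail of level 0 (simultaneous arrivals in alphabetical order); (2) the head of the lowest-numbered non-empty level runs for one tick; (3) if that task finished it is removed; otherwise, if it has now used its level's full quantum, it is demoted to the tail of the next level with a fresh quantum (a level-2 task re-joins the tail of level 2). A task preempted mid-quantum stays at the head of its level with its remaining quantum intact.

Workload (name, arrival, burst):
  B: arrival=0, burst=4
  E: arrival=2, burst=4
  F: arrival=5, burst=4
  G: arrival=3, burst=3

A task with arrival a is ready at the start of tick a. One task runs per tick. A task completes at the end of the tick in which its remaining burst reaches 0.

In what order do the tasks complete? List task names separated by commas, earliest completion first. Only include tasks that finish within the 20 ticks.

completion order = B, E, G, F

t=0: L0/L1/L2 = B/-/- → run B
t=1: L0/L1/L2 = B/-/- → run B
t=2: L0/L1/L2 = E/B/- → run E
t=3: L0/L1/L2 = EG/B/- → run E
t=4: L0/L1/L2 = G/BE/- → run G
t=5: L0/L1/L2 = GF/BE/- → run G
t=6: L0/L1/L2 = F/BEG/- → run F
t=7: L0/L1/L2 = F/BEG/- → run F
t=8: L0/L1/L2 = -/BEGF/- → run B
t=9: L0/L1/L2 = -/BEGF/- → run B
t=10: L0/L1/L2 = -/EGF/- → run E
t=11: L0/L1/L2 = -/EGF/- → run E
t=12: L0/L1/L2 = -/GF/- → run G
t=13: L0/L1/L2 = -/F/- → run F
t=14: L0/L1/L2 = -/F/- → run F
t=15: (idle)
t=16: (idle)
t=17: (idle)
t=18: (idle)
t=19: (idle)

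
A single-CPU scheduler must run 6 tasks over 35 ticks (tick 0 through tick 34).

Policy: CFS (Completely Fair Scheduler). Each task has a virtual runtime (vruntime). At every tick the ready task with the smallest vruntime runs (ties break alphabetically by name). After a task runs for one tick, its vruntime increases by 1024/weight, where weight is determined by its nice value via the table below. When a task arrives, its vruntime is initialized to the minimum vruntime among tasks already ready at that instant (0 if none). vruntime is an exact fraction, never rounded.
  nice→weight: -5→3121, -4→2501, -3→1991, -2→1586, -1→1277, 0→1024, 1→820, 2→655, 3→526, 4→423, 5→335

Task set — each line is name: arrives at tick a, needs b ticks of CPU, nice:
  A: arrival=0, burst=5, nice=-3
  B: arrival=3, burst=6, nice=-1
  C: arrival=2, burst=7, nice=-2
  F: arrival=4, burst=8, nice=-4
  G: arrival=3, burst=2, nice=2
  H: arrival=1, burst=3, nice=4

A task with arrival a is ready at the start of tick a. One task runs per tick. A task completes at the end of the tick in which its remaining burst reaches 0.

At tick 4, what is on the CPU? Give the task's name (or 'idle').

running at tick 4 = F

t=0: vr[A=0] → run A
t=1: vr[A=1024/1991 H=1024/1991] → run A
t=2: vr[A=2048/1991 C=1024/1991 H=1024/1991] → run C
t=3: vr[A=2048/1991 B=1024/1991 C=1831424/1578863 G=1024/1991 H=1024/1991] → run B
t=4: vr[A=2048/1991 B=3346432/2542507 C=1831424/1578863 F=1024/1991 G=1024/1991 H=1024/1991] → run F
t=5: vr[A=2048/1991 B=3346432/2542507 C=1831424/1578863 F=4599808/4979491 G=1024/1991 H=1024/1991] → run G
t=6: vr[A=2048/1991 B=3346432/2542507 C=1831424/1578863 F=4599808/4979491 G=2709504/1304105 H=1024/1991] → run H
t=7: vr[A=2048/1991 B=3346432/2542507 C=1831424/1578863 F=4599808/4979491 G=2709504/1304105 H=2471936/842193] → run F
t=8: vr[A=2048/1991 B=3346432/2542507 C=1831424/1578863 F=6638592/4979491 G=2709504/1304105 H=2471936/842193] → run A
t=9: vr[A=3072/1991 B=3346432/2542507 C=1831424/1578863 F=6638592/4979491 G=2709504/1304105 H=2471936/842193] → run C
t=10: vr[A=3072/1991 B=3346432/2542507 C=2850816/1578863 F=6638592/4979491 G=2709504/1304105 H=2471936/842193] → run B
t=11: vr[A=3072/1991 B=5385216/2542507 C=2850816/1578863 F=6638592/4979491 G=2709504/1304105 H=2471936/842193] → run F
t=12: vr[A=3072/1991 B=5385216/2542507 C=2850816/1578863 F=8677376/4979491 G=2709504/1304105 H=2471936/842193] → run A
t=13: vr[A=4096/1991 B=5385216/2542507 C=2850816/1578863 F=8677376/4979491 G=2709504/1304105 H=2471936/842193] → run F
t=14: vr[A=4096/1991 B=5385216/2542507 C=2850816/1578863 F=10716160/4979491 G=2709504/1304105 H=2471936/842193] → run C
t=15: vr[A=4096/1991 B=5385216/2542507 C=3870208/1578863 F=10716160/4979491 G=2709504/1304105 H=2471936/842193] → run A
t=16: vr[B=5385216/2542507 C=3870208/1578863 F=10716160/4979491 G=2709504/1304105 H=2471936/842193] → run G
t=17: vr[B=5385216/2542507 C=3870208/1578863 F=10716160/4979491 H=2471936/842193] → run B
t=18: vr[B=7424000/2542507 C=3870208/1578863 F=10716160/4979491 H=2471936/842193] → run F
t=19: vr[B=7424000/2542507 C=3870208/1578863 F=12754944/4979491 H=2471936/842193] → run C
t=20: vr[B=7424000/2542507 C=4889600/1578863 F=12754944/4979491 H=2471936/842193] → run F
t=21: vr[B=7424000/2542507 C=4889600/1578863 F=14793728/4979491 H=2471936/842193] → run B
t=22: vr[B=9462784/2542507 C=4889600/1578863 F=14793728/4979491 H=2471936/842193] → run H
t=23: vr[B=9462784/2542507 C=4889600/1578863 F=14793728/4979491 H=4510720/842193] → run F
t=24: vr[B=9462784/2542507 C=4889600/1578863 F=16832512/4979491 H=4510720/842193] → run C
t=25: vr[B=9462784/2542507 C=5908992/1578863 F=16832512/4979491 H=4510720/842193] → run F
t=26: vr[B=9462784/2542507 C=5908992/1578863 H=4510720/842193] → run B
t=27: vr[B=11501568/2542507 C=5908992/1578863 H=4510720/842193] → run C
t=28: vr[B=11501568/2542507 C=6928384/1578863 H=4510720/842193] → run C
t=29: vr[B=11501568/2542507 H=4510720/842193] → run B
t=30: vr[H=4510720/842193] → run H
t=31: (idle)
t=32: (idle)
t=33: (idle)
t=34: (idle)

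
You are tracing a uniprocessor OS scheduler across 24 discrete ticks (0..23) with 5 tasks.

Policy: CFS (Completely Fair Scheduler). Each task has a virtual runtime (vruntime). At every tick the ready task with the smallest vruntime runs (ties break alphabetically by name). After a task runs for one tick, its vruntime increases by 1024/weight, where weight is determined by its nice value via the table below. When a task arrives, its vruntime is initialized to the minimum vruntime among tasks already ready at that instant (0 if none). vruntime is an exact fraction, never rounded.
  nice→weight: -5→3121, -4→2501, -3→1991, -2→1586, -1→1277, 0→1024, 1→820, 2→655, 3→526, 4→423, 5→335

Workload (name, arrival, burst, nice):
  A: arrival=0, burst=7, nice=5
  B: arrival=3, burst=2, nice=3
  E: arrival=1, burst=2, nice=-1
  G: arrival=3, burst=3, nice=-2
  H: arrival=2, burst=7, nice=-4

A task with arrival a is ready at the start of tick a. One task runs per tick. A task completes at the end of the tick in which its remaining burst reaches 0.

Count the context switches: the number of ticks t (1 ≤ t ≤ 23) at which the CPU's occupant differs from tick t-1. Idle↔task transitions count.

context switches = 13

t=0: vr[A=0] → run A
t=1: vr[A=1024/335 E=1024/335] → run A
t=2: vr[A=2048/335 E=1024/335 H=1024/335] → run E
t=3: vr[A=2048/335 B=1024/335 E=1650688/427795 G=1024/335 H=1024/335] → run B
t=4: vr[A=2048/335 B=440832/88105 E=1650688/427795 G=1024/335 H=1024/335] → run G
t=5: vr[A=2048/335 B=440832/88105 E=1650688/427795 G=983552/265655 H=1024/335] → run H
t=6: vr[A=2048/335 B=440832/88105 E=1650688/427795 G=983552/265655 H=2904064/837835] → run H
t=7: vr[A=2048/335 B=440832/88105 E=1650688/427795 G=983552/265655 H=3247104/837835] → run G
t=8: vr[A=2048/335 B=440832/88105 E=1650688/427795 G=1155072/265655 H=3247104/837835] → run E
t=9: vr[A=2048/335 B=440832/88105 G=1155072/265655 H=3247104/837835] → run H
t=10: vr[A=2048/335 B=440832/88105 G=1155072/265655 H=3590144/837835] → run H
t=11: vr[A=2048/335 B=440832/88105 G=1155072/265655 H=3933184/837835] → run G
t=12: vr[A=2048/335 B=440832/88105 H=3933184/837835] → run H
t=13: vr[A=2048/335 B=440832/88105 H=4276224/837835] → run B
t=14: vr[A=2048/335 H=4276224/837835] → run H
t=15: vr[A=2048/335 H=4619264/837835] → run H
t=16: vr[A=2048/335] → run A
t=17: vr[A=3072/335] → run A
t=18: vr[A=4096/335] → run A
t=19: vr[A=1024/67] → run A
t=20: vr[A=6144/335] → run A
t=21: (idle)
t=22: (idle)
t=23: (idle)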